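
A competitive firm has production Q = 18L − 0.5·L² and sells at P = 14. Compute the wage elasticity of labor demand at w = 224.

From P·MP_L = w with MP_L = 18 − L, labor demand is L(w) = 18 − w/14.
dL/dw = −1/(14) = -1/14.
At w = 224, L = 2, so ε = (dL/dw)·(w/L) = (-1/14)·(224/2) = -8.

ε = -8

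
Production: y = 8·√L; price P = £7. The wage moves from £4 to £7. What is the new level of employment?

L* = 16

From P·MP_L = w with MP_L = 4·L^(-1/2), the labor demand is L(w) = (28/w)^(2).
At w = 4: L = 49. At w = 7: L = 16.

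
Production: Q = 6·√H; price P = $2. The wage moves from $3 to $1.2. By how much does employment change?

ΔH = 21

From P·MP_H = w with MP_H = 3·H^(-1/2), the labor demand is H(w) = (6/w)^(2).
At w = 3: H = 4. At w = 1.2: H = 25.
ΔH = 25 − 4 = 21.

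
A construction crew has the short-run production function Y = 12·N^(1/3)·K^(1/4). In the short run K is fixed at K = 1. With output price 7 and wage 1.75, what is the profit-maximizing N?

With K = 1, MP_N = (1/3)·12·N^(-2/3)·1^(1/4) = 4·N^(-2/3).
Profit maximization for a price taker requires P·MP_N = w: 7·4·N^(-2/3) = 1.75.
So N^(-2/3) = 0.0625, which gives N = 64.

N* = 64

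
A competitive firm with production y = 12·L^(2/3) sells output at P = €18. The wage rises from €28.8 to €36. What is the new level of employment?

From P·MP_L = w with MP_L = 8·L^(-1/3), the labor demand is L(w) = (144/w)^(3).
At w = 28.8: L = 125. At w = 36: L = 64.

L* = 64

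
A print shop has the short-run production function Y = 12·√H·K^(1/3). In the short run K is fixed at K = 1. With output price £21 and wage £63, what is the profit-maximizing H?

With K = 1, MP_H = (1/2)·12·H^(-1/2)·1^(1/3) = 6·H^(-1/2).
Profit maximization for a price taker requires P·MP_H = w: 21·6·H^(-1/2) = 63.
So H^(-1/2) = 0.5, which gives H = 4.

H* = 4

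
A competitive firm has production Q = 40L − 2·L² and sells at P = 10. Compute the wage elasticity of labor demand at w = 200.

ε = -1

From P·MP_L = w with MP_L = 40 − 4L, labor demand is L(w) = (40 − w/10)/4.
dL/dw = −1/(40) = -0.025.
At w = 200, L = 5, so ε = (dL/dw)·(w/L) = (-0.025)·(200/5) = -1.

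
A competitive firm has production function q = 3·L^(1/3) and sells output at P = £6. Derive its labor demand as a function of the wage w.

MP_L = (1/3)·3·L^(-2/3) = L^(-2/3).
Setting P·MP_L = w: 6·L^(-2/3) = w.
Solving for L: L^(-2/3) = w/6, so L = (6/w)^(3/2).

L(w) = (6/w)^(3/2)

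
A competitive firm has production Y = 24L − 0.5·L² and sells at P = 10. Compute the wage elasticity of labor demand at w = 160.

ε = -2

From P·MP_L = w with MP_L = 24 − L, labor demand is L(w) = 24 − w/10.
dL/dw = −1/(10) = -0.1.
At w = 160, L = 8, so ε = (dL/dw)·(w/L) = (-0.1)·(160/8) = -2.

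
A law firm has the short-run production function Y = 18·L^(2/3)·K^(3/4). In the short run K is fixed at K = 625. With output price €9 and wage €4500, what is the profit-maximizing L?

L* = 27

With K = 625, MP_L = (2/3)·18·L^(-1/3)·625^(3/4) = 1500·L^(-1/3).
Profit maximization for a price taker requires P·MP_L = w: 9·1500·L^(-1/3) = 4500.
So L^(-1/3) = 1/3, which gives L = 27.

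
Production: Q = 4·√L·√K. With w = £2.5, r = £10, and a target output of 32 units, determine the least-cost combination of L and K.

Cost minimization requires the marginal rate of technical substitution to equal the input-price ratio: MP_L/MP_K = w/r.
Here MP_L/MP_K = (1/2)·(K/L)/(1/2) = (K/L). Setting this equal to 2.5/10 = 0.25 gives K = 0.25L.
Substituting into Q = 32: 4·L^(1/2)·(0.25L)^(1/2) = 32.
Solving, L = 16 and K = 4.

L* = 16, K* = 4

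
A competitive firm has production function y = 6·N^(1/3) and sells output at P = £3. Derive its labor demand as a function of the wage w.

N(w) = (6/w)^(3/2)

MP_N = (1/3)·6·N^(-2/3) = 2·N^(-2/3).
Setting P·MP_N = w: 6·N^(-2/3) = w.
Solving for N: N^(-2/3) = w/6, so N = (6/w)^(3/2).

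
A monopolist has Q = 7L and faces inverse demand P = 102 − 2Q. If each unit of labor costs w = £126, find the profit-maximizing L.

Marginal revenue from the inverse demand is MR = 102 − 4Q.
The marginal product is MP_L = 7.
A monopolist hires until marginal revenue product equals the wage: MR·MP_L = w.
(102 − 28L)·7 = 126, so L = 3.

L* = 3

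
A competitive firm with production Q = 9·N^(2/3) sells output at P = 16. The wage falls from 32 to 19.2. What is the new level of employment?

From P·MP_N = w with MP_N = 6·N^(-1/3), the labor demand is N(w) = (96/w)^(3).
At w = 32: N = 27. At w = 19.2: N = 125.

N* = 125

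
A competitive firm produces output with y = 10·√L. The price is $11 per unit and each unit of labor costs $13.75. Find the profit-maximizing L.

MP_L = (1/2)·10·L^(-1/2) = 5·L^(-1/2).
Profit maximization for a price taker requires P·MP_L = w: 11·5·L^(-1/2) = 13.75.
So L^(-1/2) = 0.25, which gives L = 16.

L* = 16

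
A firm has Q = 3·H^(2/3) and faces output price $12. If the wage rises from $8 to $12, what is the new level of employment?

H* = 8

From P·MP_H = w with MP_H = 2·H^(-1/3), the labor demand is H(w) = (24/w)^(3).
At w = 8: H = 27. At w = 12: H = 8.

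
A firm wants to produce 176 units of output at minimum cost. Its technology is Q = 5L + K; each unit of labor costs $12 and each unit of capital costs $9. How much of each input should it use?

L* = 35.2, K* = 0

The inputs are perfect substitutes, so the firm uses whichever has the lower cost per unit of output.
Cost per unit of output via L is 2.4; via K it is 9. L is cheaper.
Producing Q = 176 with L alone: L = 35.2, K = 0.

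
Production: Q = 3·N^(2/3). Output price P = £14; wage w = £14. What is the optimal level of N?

N* = 8

MP_N = (2/3)·3·N^(-1/3) = 2·N^(-1/3).
Profit maximization for a price taker requires P·MP_N = w: 14·2·N^(-1/3) = 14.
So N^(-1/3) = 0.5, which gives N = 8.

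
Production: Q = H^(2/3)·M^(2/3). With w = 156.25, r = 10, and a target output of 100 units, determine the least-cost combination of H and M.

H* = 8, M* = 125

Cost minimization requires the marginal rate of technical substitution to equal the input-price ratio: MP_H/MP_M = w/r.
Here MP_H/MP_M = (2/3)·(M/H)/(2/3) = (M/H). Setting this equal to 156.25/10 = 15.625 gives M = 15.625H.
Substituting into Q = 100: H^(2/3)·(15.625H)^(2/3) = 100.
Solving, H = 8 and M = 125.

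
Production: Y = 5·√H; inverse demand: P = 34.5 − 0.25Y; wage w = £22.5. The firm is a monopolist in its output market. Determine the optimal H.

H* = 9

Marginal revenue from the inverse demand is MR = 34.5 − 0.5Y.
The marginal product is MP_H = 2.5·H^(-1/2).
A monopolist hires until marginal revenue product equals the wage: MR·MP_H = w.
At H, Y = 5·√H. Substituting and solving: (34.5 − 2.5·√H)·2.5·H^(-1/2) = 22.5 gives H = 9.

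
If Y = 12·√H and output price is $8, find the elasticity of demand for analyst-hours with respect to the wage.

MP_H = (1/2)·12·H^(-1/2), so P·MP_H = w gives 48·H^(-1/2) = w.
Solving, H(w) = (48/w)^(2). This is a constant-elasticity form: H ∝ w^(−2), so ε = −2.

ε = -2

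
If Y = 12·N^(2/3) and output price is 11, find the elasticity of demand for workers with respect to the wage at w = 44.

MP_N = (2/3)·12·N^(-1/3), so P·MP_N = w gives 88·N^(-1/3) = w.
Solving, N(w) = (88/w)^(3). This is a constant-elasticity form: N ∝ w^(−3), so ε = −3.

ε = -3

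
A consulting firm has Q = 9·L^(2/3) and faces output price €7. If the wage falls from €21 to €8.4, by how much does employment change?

From P·MP_L = w with MP_L = 6·L^(-1/3), the labor demand is L(w) = (42/w)^(3).
At w = 21: L = 8. At w = 8.4: L = 125.
ΔL = 125 − 8 = 117.

ΔL = 117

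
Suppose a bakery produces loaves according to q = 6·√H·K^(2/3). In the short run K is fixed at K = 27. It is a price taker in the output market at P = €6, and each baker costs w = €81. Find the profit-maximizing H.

H* = 4

With K = 27, MP_H = (1/2)·6·H^(-1/2)·27^(2/3) = 27·H^(-1/2).
Profit maximization for a price taker requires P·MP_H = w: 6·27·H^(-1/2) = 81.
So H^(-1/2) = 0.5, which gives H = 4.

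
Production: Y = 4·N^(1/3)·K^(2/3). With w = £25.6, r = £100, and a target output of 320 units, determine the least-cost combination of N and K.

N* = 125, K* = 64

Cost minimization requires the marginal rate of technical substitution to equal the input-price ratio: MP_N/MP_K = w/r.
Here MP_N/MP_K = (1/3)·(K/N)/(2/3) = 0.5·(K/N). Setting this equal to 25.6/100 = 0.256 gives K = 0.512N.
Substituting into Y = 320: 4·N^(1/3)·(0.512N)^(2/3) = 320.
Solving, N = 125 and K = 64.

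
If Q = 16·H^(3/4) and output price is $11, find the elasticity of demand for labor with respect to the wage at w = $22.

ε = -4

MP_H = (3/4)·16·H^(-1/4), so P·MP_H = w gives 132·H^(-1/4) = w.
Solving, H(w) = (132/w)^(4). This is a constant-elasticity form: H ∝ w^(−4), so ε = −4.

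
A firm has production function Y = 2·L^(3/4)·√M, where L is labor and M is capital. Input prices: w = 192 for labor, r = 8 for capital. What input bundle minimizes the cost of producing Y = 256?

Cost minimization requires the marginal rate of technical substitution to equal the input-price ratio: MP_L/MP_M = w/r.
Here MP_L/MP_M = (3/4)·(M/L)/(1/2) = 1.5·(M/L). Setting this equal to 192/8 = 24 gives M = 16L.
Substituting into Y = 256: 2·L^(3/4)·(16L)^(1/2) = 256.
Solving, L = 16 and M = 256.

L* = 16, M* = 256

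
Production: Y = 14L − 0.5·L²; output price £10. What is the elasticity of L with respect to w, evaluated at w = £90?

From P·MP_L = w with MP_L = 14 − L, labor demand is L(w) = 14 − w/10.
dL/dw = −1/(10) = -0.1.
At w = 90, L = 5, so ε = (dL/dw)·(w/L) = (-0.1)·(90/5) = -1.8.

ε = -1.8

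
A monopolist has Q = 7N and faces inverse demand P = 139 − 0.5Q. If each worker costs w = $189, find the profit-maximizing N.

N* = 16

Marginal revenue from the inverse demand is MR = 139 − Q.
The marginal product is MP_N = 7.
A monopolist hires until marginal revenue product equals the wage: MR·MP_N = w.
(139 − 7N)·7 = 189, so N = 16.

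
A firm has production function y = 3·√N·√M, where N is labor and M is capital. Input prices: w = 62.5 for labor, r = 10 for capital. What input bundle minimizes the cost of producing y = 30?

Cost minimization requires the marginal rate of technical substitution to equal the input-price ratio: MP_N/MP_M = w/r.
Here MP_N/MP_M = (1/2)·(M/N)/(1/2) = (M/N). Setting this equal to 62.5/10 = 6.25 gives M = 6.25N.
Substituting into y = 30: 3·N^(1/2)·(6.25N)^(1/2) = 30.
Solving, N = 4 and M = 25.

N* = 4, M* = 25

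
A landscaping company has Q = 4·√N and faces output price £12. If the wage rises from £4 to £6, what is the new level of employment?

From P·MP_N = w with MP_N = 2·N^(-1/2), the labor demand is N(w) = (24/w)^(2).
At w = 4: N = 36. At w = 6: N = 16.

N* = 16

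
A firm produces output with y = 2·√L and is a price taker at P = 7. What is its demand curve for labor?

MP_L = (1/2)·2·L^(-1/2) = L^(-1/2).
Setting P·MP_L = w: 7·L^(-1/2) = w.
Solving for L: L^(-1/2) = w/7, so L = (7/w)^(2).

L(w) = 49/w²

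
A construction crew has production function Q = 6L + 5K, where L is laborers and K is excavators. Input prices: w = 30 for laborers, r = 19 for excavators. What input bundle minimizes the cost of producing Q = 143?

The inputs are perfect substitutes, so the firm uses whichever has the lower cost per unit of output.
Cost per unit of output via L is w/6 = 5; via K it is r/5 = 3.8. K is cheaper.
Producing Q = 143 with K alone: L = 0, K = 28.6.

L* = 0, K* = 28.6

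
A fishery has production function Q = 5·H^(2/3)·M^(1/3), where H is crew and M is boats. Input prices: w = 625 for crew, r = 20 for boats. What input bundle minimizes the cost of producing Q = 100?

H* = 8, M* = 125

Cost minimization requires the marginal rate of technical substitution to equal the input-price ratio: MP_H/MP_M = w/r.
Here MP_H/MP_M = (2/3)·(M/H)/(1/3) = 2·(M/H). Setting this equal to 625/20 = 31.25 gives M = 15.625H.
Substituting into Q = 100: 5·H^(2/3)·(15.625H)^(1/3) = 100.
Solving, H = 8 and M = 125.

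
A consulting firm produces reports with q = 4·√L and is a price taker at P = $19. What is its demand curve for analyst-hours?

MP_L = (1/2)·4·L^(-1/2) = 2·L^(-1/2).
Setting P·MP_L = w: 38·L^(-1/2) = w.
Solving for L: L^(-1/2) = w/38, so L = (38/w)^(2).

L(w) = 1444/w²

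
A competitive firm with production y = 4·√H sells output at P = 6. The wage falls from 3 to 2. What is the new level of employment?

From P·MP_H = w with MP_H = 2·H^(-1/2), the labor demand is H(w) = (12/w)^(2).
At w = 3: H = 16. At w = 2: H = 36.

H* = 36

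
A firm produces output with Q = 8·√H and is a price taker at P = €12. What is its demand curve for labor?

H(w) = 2304/w²

MP_H = (1/2)·8·H^(-1/2) = 4·H^(-1/2).
Setting P·MP_H = w: 48·H^(-1/2) = w.
Solving for H: H^(-1/2) = w/48, so H = (48/w)^(2).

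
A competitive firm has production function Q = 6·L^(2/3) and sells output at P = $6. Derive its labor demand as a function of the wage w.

L(w) = 13824/w³

MP_L = (2/3)·6·L^(-1/3) = 4·L^(-1/3).
Setting P·MP_L = w: 24·L^(-1/3) = w.
Solving for L: L^(-1/3) = w/24, so L = (24/w)^(3).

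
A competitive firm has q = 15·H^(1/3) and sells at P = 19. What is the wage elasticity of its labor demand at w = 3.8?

MP_H = (1/3)·15·H^(-2/3), so P·MP_H = w gives 95·H^(-2/3) = w.
Solving, H(w) = (95/w)^(3/2). This is a constant-elasticity form: H ∝ w^(−3/2), so ε = −3/2.

ε = -1.5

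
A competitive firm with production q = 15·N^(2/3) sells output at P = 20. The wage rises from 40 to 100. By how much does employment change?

ΔN = -117

From P·MP_N = w with MP_N = 10·N^(-1/3), the labor demand is N(w) = (200/w)^(3).
At w = 40: N = 125. At w = 100: N = 8.
ΔN = 8 − 125 = -117.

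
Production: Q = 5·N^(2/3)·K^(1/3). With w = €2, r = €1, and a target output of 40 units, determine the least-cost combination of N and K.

Cost minimization requires the marginal rate of technical substitution to equal the input-price ratio: MP_N/MP_K = w/r.
Here MP_N/MP_K = (2/3)·(K/N)/(1/3) = 2·(K/N). Setting this equal to 2/1 = 2 gives K = N.
Substituting into Q = 40: 5·N^(2/3)·(N)^(1/3) = 40.
Solving, N = 8 and K = 8.

N* = 8, K* = 8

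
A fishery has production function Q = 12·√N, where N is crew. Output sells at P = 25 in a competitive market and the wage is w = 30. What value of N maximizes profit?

N* = 25

MP_N = (1/2)·12·N^(-1/2) = 6·N^(-1/2).
Profit maximization for a price taker requires P·MP_N = w: 25·6·N^(-1/2) = 30.
So N^(-1/2) = 0.2, which gives N = 25.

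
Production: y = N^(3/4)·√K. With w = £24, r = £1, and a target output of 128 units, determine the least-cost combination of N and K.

Cost minimization requires the marginal rate of technical substitution to equal the input-price ratio: MP_N/MP_K = w/r.
Here MP_N/MP_K = (3/4)·(K/N)/(1/2) = 1.5·(K/N). Setting this equal to 24/1 = 24 gives K = 16N.
Substituting into y = 128: N^(3/4)·(16N)^(1/2) = 128.
Solving, N = 16 and K = 256.

N* = 16, K* = 256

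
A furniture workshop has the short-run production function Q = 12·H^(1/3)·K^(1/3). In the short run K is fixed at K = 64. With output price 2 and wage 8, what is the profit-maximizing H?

H* = 8

With K = 64, MP_H = (1/3)·12·H^(-2/3)·64^(1/3) = 16·H^(-2/3).
Profit maximization for a price taker requires P·MP_H = w: 2·16·H^(-2/3) = 8.
So H^(-2/3) = 0.25, which gives H = 8.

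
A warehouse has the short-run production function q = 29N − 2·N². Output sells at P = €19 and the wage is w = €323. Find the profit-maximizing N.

N* = 3

The marginal product of N is MP_N = 29 − 4N.
A price-taking firm hires until the value of the marginal product equals the wage: P·MP_N = w, so 19·(29 − 4N) = 323.
Then 29 − 4N = 17, giving N = 3.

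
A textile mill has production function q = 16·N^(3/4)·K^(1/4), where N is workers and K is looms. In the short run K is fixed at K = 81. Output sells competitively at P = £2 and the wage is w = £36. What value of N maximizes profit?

With K = 81, MP_N = (3/4)·16·N^(-1/4)·81^(1/4) = 36·N^(-1/4).
Profit maximization for a price taker requires P·MP_N = w: 2·36·N^(-1/4) = 36.
So N^(-1/4) = 0.5, which gives N = 16.

N* = 16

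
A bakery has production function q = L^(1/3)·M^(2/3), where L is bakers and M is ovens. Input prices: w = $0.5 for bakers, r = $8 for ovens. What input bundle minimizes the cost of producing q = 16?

Cost minimization requires the marginal rate of technical substitution to equal the input-price ratio: MP_L/MP_M = w/r.
Here MP_L/MP_M = (1/3)·(M/L)/(2/3) = 0.5·(M/L). Setting this equal to 0.5/8 = 0.0625 gives M = 0.125L.
Substituting into q = 16: L^(1/3)·(0.125L)^(2/3) = 16.
Solving, L = 64 and M = 8.

L* = 64, M* = 8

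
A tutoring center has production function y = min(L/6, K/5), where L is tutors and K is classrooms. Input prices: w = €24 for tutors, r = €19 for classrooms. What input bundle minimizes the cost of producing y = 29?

L* = 174, K* = 145

With a fixed-proportions technology, the cost-minimizing bundle uses no slack in either input: L/6 = K/5 = y.
So L = 6·29 = 174 and K = 5·29 = 145.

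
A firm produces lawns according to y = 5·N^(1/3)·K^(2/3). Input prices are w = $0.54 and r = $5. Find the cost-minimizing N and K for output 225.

N* = 125, K* = 27

Cost minimization requires the marginal rate of technical substitution to equal the input-price ratio: MP_N/MP_K = w/r.
Here MP_N/MP_K = (1/3)·(K/N)/(2/3) = 0.5·(K/N). Setting this equal to 0.54/5 = 0.108 gives K = 0.216N.
Substituting into y = 225: 5·N^(1/3)·(0.216N)^(2/3) = 225.
Solving, N = 125 and K = 27.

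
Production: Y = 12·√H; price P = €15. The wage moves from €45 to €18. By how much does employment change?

From P·MP_H = w with MP_H = 6·H^(-1/2), the labor demand is H(w) = (90/w)^(2).
At w = 45: H = 4. At w = 18: H = 25.
ΔH = 25 − 4 = 21.

ΔH = 21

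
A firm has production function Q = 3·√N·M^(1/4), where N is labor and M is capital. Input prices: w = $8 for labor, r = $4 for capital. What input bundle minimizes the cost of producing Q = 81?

Cost minimization requires the marginal rate of technical substitution to equal the input-price ratio: MP_N/MP_M = w/r.
Here MP_N/MP_M = (1/2)·(M/N)/(1/4) = 2·(M/N). Setting this equal to 8/4 = 2 gives M = N.
Substituting into Q = 81: 3·N^(1/2)·(N)^(1/4) = 81.
Solving, N = 81 and M = 81.

N* = 81, M* = 81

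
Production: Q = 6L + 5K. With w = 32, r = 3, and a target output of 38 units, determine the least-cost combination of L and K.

The inputs are perfect substitutes, so the firm uses whichever has the lower cost per unit of output.
Cost per unit of output via L is w/6 = 16/3; via K it is r/5 = 0.6. K is cheaper.
Producing Q = 38 with K alone: L = 0, K = 7.6.

L* = 0, K* = 7.6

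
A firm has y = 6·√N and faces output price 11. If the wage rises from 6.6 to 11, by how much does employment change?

From P·MP_N = w with MP_N = 3·N^(-1/2), the labor demand is N(w) = (33/w)^(2).
At w = 6.6: N = 25. At w = 11: N = 9.
ΔN = 9 − 25 = -16.

ΔN = -16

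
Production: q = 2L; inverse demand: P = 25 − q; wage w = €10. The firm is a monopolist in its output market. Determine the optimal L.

Marginal revenue from the inverse demand is MR = 25 − 2q.
The marginal product is MP_L = 2.
A monopolist hires until marginal revenue product equals the wage: MR·MP_L = w.
(25 − 4L)·2 = 10, so L = 5.

L* = 5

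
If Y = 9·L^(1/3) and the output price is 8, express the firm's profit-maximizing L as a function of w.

L(w) = (24/w)^(3/2)

MP_L = (1/3)·9·L^(-2/3) = 3·L^(-2/3).
Setting P·MP_L = w: 24·L^(-2/3) = w.
Solving for L: L^(-2/3) = w/24, so L = (24/w)^(3/2).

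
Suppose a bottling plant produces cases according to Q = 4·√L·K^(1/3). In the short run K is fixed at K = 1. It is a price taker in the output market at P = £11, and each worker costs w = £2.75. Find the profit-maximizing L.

With K = 1, MP_L = (1/2)·4·L^(-1/2)·1^(1/3) = 2·L^(-1/2).
Profit maximization for a price taker requires P·MP_L = w: 11·2·L^(-1/2) = 2.75.
So L^(-1/2) = 0.125, which gives L = 64.

L* = 64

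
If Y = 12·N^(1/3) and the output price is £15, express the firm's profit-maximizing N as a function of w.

N(w) = (60/w)^(3/2)

MP_N = (1/3)·12·N^(-2/3) = 4·N^(-2/3).
Setting P·MP_N = w: 60·N^(-2/3) = w.
Solving for N: N^(-2/3) = w/60, so N = (60/w)^(3/2).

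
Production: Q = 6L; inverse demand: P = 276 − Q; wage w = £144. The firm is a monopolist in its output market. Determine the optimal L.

Marginal revenue from the inverse demand is MR = 276 − 2Q.
The marginal product is MP_L = 6.
A monopolist hires until marginal revenue product equals the wage: MR·MP_L = w.
(276 − 12L)·6 = 144, so L = 21.

L* = 21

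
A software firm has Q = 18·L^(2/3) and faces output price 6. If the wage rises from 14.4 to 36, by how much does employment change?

From P·MP_L = w with MP_L = 12·L^(-1/3), the labor demand is L(w) = (72/w)^(3).
At w = 14.4: L = 125. At w = 36: L = 8.
ΔL = 8 − 125 = -117.

ΔL = -117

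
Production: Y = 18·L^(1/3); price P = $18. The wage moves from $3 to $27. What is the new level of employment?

L* = 8

From P·MP_L = w with MP_L = 6·L^(-2/3), the labor demand is L(w) = (108/w)^(3/2).
At w = 3: L = 216. At w = 27: L = 8.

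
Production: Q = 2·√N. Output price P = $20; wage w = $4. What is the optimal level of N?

N* = 25

MP_N = (1/2)·2·N^(-1/2) = N^(-1/2).
Profit maximization for a price taker requires P·MP_N = w: 20·N^(-1/2) = 4.
So N^(-1/2) = 0.2, which gives N = 25.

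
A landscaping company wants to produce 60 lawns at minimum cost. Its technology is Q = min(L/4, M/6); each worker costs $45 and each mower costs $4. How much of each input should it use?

With a fixed-proportions technology, the cost-minimizing bundle uses no slack in either input: L/4 = M/6 = Q.
So L = 4·60 = 240 and M = 6·60 = 360.

L* = 240, M* = 360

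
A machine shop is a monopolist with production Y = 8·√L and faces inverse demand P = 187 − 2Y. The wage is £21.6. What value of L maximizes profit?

Marginal revenue from the inverse demand is MR = 187 − 4Y.
The marginal product is MP_L = 4·L^(-1/2).
A monopolist hires until marginal revenue product equals the wage: MR·MP_L = w.
At L, Y = 8·√L. Substituting and solving: (187 − 32·√L)·4·L^(-1/2) = 21.6 gives L = 25.

L* = 25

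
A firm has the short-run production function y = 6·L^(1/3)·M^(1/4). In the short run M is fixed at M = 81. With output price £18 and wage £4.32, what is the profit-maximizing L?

L* = 125

With M = 81, MP_L = (1/3)·6·L^(-2/3)·81^(1/4) = 6·L^(-2/3).
Profit maximization for a price taker requires P·MP_L = w: 18·6·L^(-2/3) = 4.32.
So L^(-2/3) = 0.04, which gives L = 125.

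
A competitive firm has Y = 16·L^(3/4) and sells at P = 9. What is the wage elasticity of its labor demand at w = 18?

MP_L = (3/4)·16·L^(-1/4), so P·MP_L = w gives 108·L^(-1/4) = w.
Solving, L(w) = (108/w)^(4). This is a constant-elasticity form: L ∝ w^(−4), so ε = −4.

ε = -4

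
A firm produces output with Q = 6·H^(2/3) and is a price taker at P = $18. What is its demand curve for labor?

MP_H = (2/3)·6·H^(-1/3) = 4·H^(-1/3).
Setting P·MP_H = w: 72·H^(-1/3) = w.
Solving for H: H^(-1/3) = w/72, so H = (72/w)^(3).

H(w) = 373248/w³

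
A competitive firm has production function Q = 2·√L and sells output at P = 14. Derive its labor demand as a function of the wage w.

L(w) = 196/w²

MP_L = (1/2)·2·L^(-1/2) = L^(-1/2).
Setting P·MP_L = w: 14·L^(-1/2) = w.
Solving for L: L^(-1/2) = w/14, so L = (14/w)^(2).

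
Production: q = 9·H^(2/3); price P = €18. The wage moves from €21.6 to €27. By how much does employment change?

From P·MP_H = w with MP_H = 6·H^(-1/3), the labor demand is H(w) = (108/w)^(3).
At w = 21.6: H = 125. At w = 27: H = 64.
ΔH = 64 − 125 = -61.

ΔH = -61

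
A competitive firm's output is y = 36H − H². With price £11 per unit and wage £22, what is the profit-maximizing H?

H* = 17

The marginal product of H is MP_H = 36 − 2H.
A price-taking firm hires until the value of the marginal product equals the wage: P·MP_H = w, so 11·(36 − 2H) = 22.
Then 36 − 2H = 2, giving H = 17.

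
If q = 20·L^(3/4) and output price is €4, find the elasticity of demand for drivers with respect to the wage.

MP_L = (3/4)·20·L^(-1/4), so P·MP_L = w gives 60·L^(-1/4) = w.
Solving, L(w) = (60/w)^(4). This is a constant-elasticity form: L ∝ w^(−4), so ε = −4.

ε = -4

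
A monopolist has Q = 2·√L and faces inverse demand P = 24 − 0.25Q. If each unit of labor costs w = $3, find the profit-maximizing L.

L* = 36

Marginal revenue from the inverse demand is MR = 24 − 0.5Q.
The marginal product is MP_L = L^(-1/2).
A monopolist hires until marginal revenue product equals the wage: MR·MP_L = w.
At L, Q = 2·√L. Substituting and solving: (24 − √L)·L^(-1/2) = 3 gives L = 36.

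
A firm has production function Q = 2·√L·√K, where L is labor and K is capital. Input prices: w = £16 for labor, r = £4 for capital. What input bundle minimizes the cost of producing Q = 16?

Cost minimization requires the marginal rate of technical substitution to equal the input-price ratio: MP_L/MP_K = w/r.
Here MP_L/MP_K = (1/2)·(K/L)/(1/2) = (K/L). Setting this equal to 16/4 = 4 gives K = 4L.
Substituting into Q = 16: 2·L^(1/2)·(4L)^(1/2) = 16.
Solving, L = 4 and K = 16.

L* = 4, K* = 16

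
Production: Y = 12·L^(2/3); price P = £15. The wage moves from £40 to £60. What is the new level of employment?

L* = 8

From P·MP_L = w with MP_L = 8·L^(-1/3), the labor demand is L(w) = (120/w)^(3).
At w = 40: L = 27. At w = 60: L = 8.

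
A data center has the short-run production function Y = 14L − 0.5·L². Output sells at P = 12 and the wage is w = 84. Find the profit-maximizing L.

L* = 7

The marginal product of L is MP_L = 14 − L.
A price-taking firm hires until the value of the marginal product equals the wage: P·MP_L = w, so 12·(14 − L) = 84.
Then 14 − L = 7, giving L = 7.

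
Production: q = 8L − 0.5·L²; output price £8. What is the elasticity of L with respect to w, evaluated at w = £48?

From P·MP_L = w with MP_L = 8 − L, labor demand is L(w) = 8 − w/8.
dL/dw = −1/(8) = -0.125.
At w = 48, L = 2, so ε = (dL/dw)·(w/L) = (-0.125)·(48/2) = -3.

ε = -3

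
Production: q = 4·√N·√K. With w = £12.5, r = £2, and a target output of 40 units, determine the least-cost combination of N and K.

Cost minimization requires the marginal rate of technical substitution to equal the input-price ratio: MP_N/MP_K = w/r.
Here MP_N/MP_K = (1/2)·(K/N)/(1/2) = (K/N). Setting this equal to 12.5/2 = 6.25 gives K = 6.25N.
Substituting into q = 40: 4·N^(1/2)·(6.25N)^(1/2) = 40.
Solving, N = 4 and K = 25.

N* = 4, K* = 25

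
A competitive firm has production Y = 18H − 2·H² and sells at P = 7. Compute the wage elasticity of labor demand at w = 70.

ε = -1.25

From P·MP_H = w with MP_H = 18 − 4H, labor demand is H(w) = (18 − w/7)/4.
dH/dw = −1/(28) = -1/28.
At w = 70, H = 2, so ε = (dH/dw)·(w/H) = (-1/28)·(70/2) = -1.25.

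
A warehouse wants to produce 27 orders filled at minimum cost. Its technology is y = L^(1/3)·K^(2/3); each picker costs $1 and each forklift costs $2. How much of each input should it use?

L* = 27, K* = 27

Cost minimization requires the marginal rate of technical substitution to equal the input-price ratio: MP_L/MP_K = w/r.
Here MP_L/MP_K = (1/3)·(K/L)/(2/3) = 0.5·(K/L). Setting this equal to 1/2 = 0.5 gives K = L.
Substituting into y = 27: L^(1/3)·(L)^(2/3) = 27.
Solving, L = 27 and K = 27.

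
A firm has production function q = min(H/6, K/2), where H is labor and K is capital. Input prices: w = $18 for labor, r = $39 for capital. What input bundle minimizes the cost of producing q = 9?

With a fixed-proportions technology, the cost-minimizing bundle uses no slack in either input: H/6 = K/2 = q.
So H = 6·9 = 54 and K = 2·9 = 18.

H* = 54, K* = 18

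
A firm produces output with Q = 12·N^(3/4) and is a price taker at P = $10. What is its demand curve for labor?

MP_N = (3/4)·12·N^(-1/4) = 9·N^(-1/4).
Setting P·MP_N = w: 90·N^(-1/4) = w.
Solving for N: N^(-1/4) = w/90, so N = (90/w)^(4).

N(w) = (90/w)^(4)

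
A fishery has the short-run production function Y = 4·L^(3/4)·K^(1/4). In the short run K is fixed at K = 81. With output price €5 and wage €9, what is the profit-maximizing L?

With K = 81, MP_L = (3/4)·4·L^(-1/4)·81^(1/4) = 9·L^(-1/4).
Profit maximization for a price taker requires P·MP_L = w: 5·9·L^(-1/4) = 9.
So L^(-1/4) = 0.2, which gives L = 625.

L* = 625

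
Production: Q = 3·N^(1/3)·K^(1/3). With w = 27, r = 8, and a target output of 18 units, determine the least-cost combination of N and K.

N* = 8, K* = 27

Cost minimization requires the marginal rate of technical substitution to equal the input-price ratio: MP_N/MP_K = w/r.
Here MP_N/MP_K = (1/3)·(K/N)/(1/3) = (K/N). Setting this equal to 27/8 = 3.375 gives K = 3.375N.
Substituting into Q = 18: 3·N^(1/3)·(3.375N)^(1/3) = 18.
Solving, N = 8 and K = 27.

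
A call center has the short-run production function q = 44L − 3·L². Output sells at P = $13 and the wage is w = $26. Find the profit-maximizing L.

The marginal product of L is MP_L = 44 − 6L.
A price-taking firm hires until the value of the marginal product equals the wage: P·MP_L = w, so 13·(44 − 6L) = 26.
Then 44 − 6L = 2, giving L = 7.

L* = 7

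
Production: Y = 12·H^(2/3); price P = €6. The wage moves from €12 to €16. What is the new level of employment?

H* = 27

From P·MP_H = w with MP_H = 8·H^(-1/3), the labor demand is H(w) = (48/w)^(3).
At w = 12: H = 64. At w = 16: H = 27.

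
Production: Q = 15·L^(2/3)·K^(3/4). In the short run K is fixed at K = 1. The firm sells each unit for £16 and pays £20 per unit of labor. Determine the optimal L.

L* = 512

With K = 1, MP_L = (2/3)·15·L^(-1/3)·1^(3/4) = 10·L^(-1/3).
Profit maximization for a price taker requires P·MP_L = w: 16·10·L^(-1/3) = 20.
So L^(-1/3) = 0.125, which gives L = 512.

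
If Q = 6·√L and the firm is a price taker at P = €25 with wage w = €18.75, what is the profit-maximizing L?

L* = 16

MP_L = (1/2)·6·L^(-1/2) = 3·L^(-1/2).
Profit maximization for a price taker requires P·MP_L = w: 25·3·L^(-1/2) = 18.75.
So L^(-1/2) = 0.25, which gives L = 16.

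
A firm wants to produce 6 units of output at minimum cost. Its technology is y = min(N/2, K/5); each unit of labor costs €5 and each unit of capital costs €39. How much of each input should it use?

With a fixed-proportions technology, the cost-minimizing bundle uses no slack in either input: N/2 = K/5 = y.
So N = 2·6 = 12 and K = 5·6 = 30.

N* = 12, K* = 30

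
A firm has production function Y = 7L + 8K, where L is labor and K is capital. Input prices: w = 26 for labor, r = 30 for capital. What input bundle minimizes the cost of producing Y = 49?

L* = 7, K* = 0

The inputs are perfect substitutes, so the firm uses whichever has the lower cost per unit of output.
Cost per unit of output via L is w/7 = 26/7; via K it is r/8 = 3.75. L is cheaper.
Producing Y = 49 with L alone: L = 7, K = 0.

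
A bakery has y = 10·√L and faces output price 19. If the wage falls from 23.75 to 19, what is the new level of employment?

From P·MP_L = w with MP_L = 5·L^(-1/2), the labor demand is L(w) = (95/w)^(2).
At w = 23.75: L = 16. At w = 19: L = 25.

L* = 25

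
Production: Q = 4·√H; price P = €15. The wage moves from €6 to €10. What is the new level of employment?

From P·MP_H = w with MP_H = 2·H^(-1/2), the labor demand is H(w) = (30/w)^(2).
At w = 6: H = 25. At w = 10: H = 9.

H* = 9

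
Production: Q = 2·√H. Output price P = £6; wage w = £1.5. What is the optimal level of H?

H* = 16

MP_H = (1/2)·2·H^(-1/2) = H^(-1/2).
Profit maximization for a price taker requires P·MP_H = w: 6·H^(-1/2) = 1.5.
So H^(-1/2) = 0.25, which gives H = 16.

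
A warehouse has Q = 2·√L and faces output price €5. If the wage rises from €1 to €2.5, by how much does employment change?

ΔL = -21

From P·MP_L = w with MP_L = L^(-1/2), the labor demand is L(w) = (5/w)^(2).
At w = 1: L = 25. At w = 2.5: L = 4.
ΔL = 4 − 25 = -21.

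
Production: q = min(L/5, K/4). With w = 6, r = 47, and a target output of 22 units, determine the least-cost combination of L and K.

L* = 110, K* = 88

With a fixed-proportions technology, the cost-minimizing bundle uses no slack in either input: L/5 = K/4 = q.
So L = 5·22 = 110 and K = 4·22 = 88.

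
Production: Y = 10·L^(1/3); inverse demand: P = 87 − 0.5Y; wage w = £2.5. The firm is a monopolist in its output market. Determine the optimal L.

Marginal revenue from the inverse demand is MR = 87 − Y.
The marginal product is MP_L = (10/3)·L^(-2/3).
A monopolist hires until marginal revenue product equals the wage: MR·MP_L = w.
At L, Y = 10·L^(1/3). Substituting and solving: (87 − 10·L^(1/3))·(10/3)·L^(-2/3) = 2.5 gives L = 216.

L* = 216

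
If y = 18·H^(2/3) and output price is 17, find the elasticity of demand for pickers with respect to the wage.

MP_H = (2/3)·18·H^(-1/3), so P·MP_H = w gives 204·H^(-1/3) = w.
Solving, H(w) = (204/w)^(3). This is a constant-elasticity form: H ∝ w^(−3), so ε = −3.

ε = -3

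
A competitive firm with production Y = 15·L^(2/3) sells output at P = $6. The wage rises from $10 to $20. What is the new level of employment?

From P·MP_L = w with MP_L = 10·L^(-1/3), the labor demand is L(w) = (60/w)^(3).
At w = 10: L = 216. At w = 20: L = 27.

L* = 27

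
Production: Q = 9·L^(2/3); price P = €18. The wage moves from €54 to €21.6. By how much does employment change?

From P·MP_L = w with MP_L = 6·L^(-1/3), the labor demand is L(w) = (108/w)^(3).
At w = 54: L = 8. At w = 21.6: L = 125.
ΔL = 125 − 8 = 117.

ΔL = 117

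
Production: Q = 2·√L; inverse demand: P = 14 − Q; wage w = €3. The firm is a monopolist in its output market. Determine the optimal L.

L* = 4

Marginal revenue from the inverse demand is MR = 14 − 2Q.
The marginal product is MP_L = L^(-1/2).
A monopolist hires until marginal revenue product equals the wage: MR·MP_L = w.
At L, Q = 2·√L. Substituting and solving: (14 − 4·√L)·L^(-1/2) = 3 gives L = 4.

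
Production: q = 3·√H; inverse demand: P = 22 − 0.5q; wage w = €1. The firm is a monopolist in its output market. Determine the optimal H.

Marginal revenue from the inverse demand is MR = 22 − q.
The marginal product is MP_H = 1.5·H^(-1/2).
A monopolist hires until marginal revenue product equals the wage: MR·MP_H = w.
At H, q = 3·√H. Substituting and solving: (22 − 3·√H)·1.5·H^(-1/2) = 1 gives H = 36.

H* = 36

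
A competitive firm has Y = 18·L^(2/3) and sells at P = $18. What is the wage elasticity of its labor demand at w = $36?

MP_L = (2/3)·18·L^(-1/3), so P·MP_L = w gives 216·L^(-1/3) = w.
Solving, L(w) = (216/w)^(3). This is a constant-elasticity form: L ∝ w^(−3), so ε = −3.

ε = -3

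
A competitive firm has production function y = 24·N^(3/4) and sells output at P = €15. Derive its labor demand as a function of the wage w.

N(w) = (270/w)^(4)

MP_N = (3/4)·24·N^(-1/4) = 18·N^(-1/4).
Setting P·MP_N = w: 270·N^(-1/4) = w.
Solving for N: N^(-1/4) = w/270, so N = (270/w)^(4).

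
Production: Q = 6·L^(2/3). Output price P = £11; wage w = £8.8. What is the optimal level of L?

MP_L = (2/3)·6·L^(-1/3) = 4·L^(-1/3).
Profit maximization for a price taker requires P·MP_L = w: 11·4·L^(-1/3) = 8.8.
So L^(-1/3) = 0.2, which gives L = 125.

L* = 125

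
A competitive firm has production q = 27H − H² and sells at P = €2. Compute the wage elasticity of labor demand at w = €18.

ε = -0.5

From P·MP_H = w with MP_H = 27 − 2H, labor demand is H(w) = (27 − w/2)/2.
dH/dw = −1/(4) = -0.25.
At w = 18, H = 9, so ε = (dH/dw)·(w/H) = (-0.25)·(18/9) = -0.5.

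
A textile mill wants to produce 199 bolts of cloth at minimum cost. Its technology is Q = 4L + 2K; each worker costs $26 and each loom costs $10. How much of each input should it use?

The inputs are perfect substitutes, so the firm uses whichever has the lower cost per unit of output.
Cost per unit of output via L is w/4 = 6.5; via K it is r/2 = 5. K is cheaper.
Producing Q = 199 with K alone: L = 0, K = 99.5.

L* = 0, K* = 99.5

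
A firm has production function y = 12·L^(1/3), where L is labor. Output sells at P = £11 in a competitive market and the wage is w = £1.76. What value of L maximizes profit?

L* = 125

MP_L = (1/3)·12·L^(-2/3) = 4·L^(-2/3).
Profit maximization for a price taker requires P·MP_L = w: 11·4·L^(-2/3) = 1.76.
So L^(-2/3) = 0.04, which gives L = 125.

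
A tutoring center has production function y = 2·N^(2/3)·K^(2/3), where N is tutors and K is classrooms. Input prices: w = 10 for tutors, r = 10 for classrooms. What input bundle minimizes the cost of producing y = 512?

N* = 64, K* = 64

Cost minimization requires the marginal rate of technical substitution to equal the input-price ratio: MP_N/MP_K = w/r.
Here MP_N/MP_K = (2/3)·(K/N)/(2/3) = (K/N). Setting this equal to 10/10 = 1 gives K = N.
Substituting into y = 512: 2·N^(2/3)·(N)^(2/3) = 512.
Solving, N = 64 and K = 64.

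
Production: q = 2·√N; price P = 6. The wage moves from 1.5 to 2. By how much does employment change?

ΔN = -7

From P·MP_N = w with MP_N = N^(-1/2), the labor demand is N(w) = (6/w)^(2).
At w = 1.5: N = 16. At w = 2: N = 9.
ΔN = 9 − 16 = -7.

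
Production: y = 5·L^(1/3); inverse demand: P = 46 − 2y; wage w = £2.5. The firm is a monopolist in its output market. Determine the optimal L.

Marginal revenue from the inverse demand is MR = 46 − 4y.
The marginal product is MP_L = (5/3)·L^(-2/3).
A monopolist hires until marginal revenue product equals the wage: MR·MP_L = w.
At L, y = 5·L^(1/3). Substituting and solving: (46 − 20·L^(1/3))·(5/3)·L^(-2/3) = 2.5 gives L = 8.

L* = 8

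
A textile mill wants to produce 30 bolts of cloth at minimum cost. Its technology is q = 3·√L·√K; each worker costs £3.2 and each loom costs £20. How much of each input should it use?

Cost minimization requires the marginal rate of technical substitution to equal the input-price ratio: MP_L/MP_K = w/r.
Here MP_L/MP_K = (1/2)·(K/L)/(1/2) = (K/L). Setting this equal to 3.2/20 = 0.16 gives K = 0.16L.
Substituting into q = 30: 3·L^(1/2)·(0.16L)^(1/2) = 30.
Solving, L = 25 and K = 4.

L* = 25, K* = 4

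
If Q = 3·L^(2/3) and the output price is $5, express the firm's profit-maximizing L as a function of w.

MP_L = (2/3)·3·L^(-1/3) = 2·L^(-1/3).
Setting P·MP_L = w: 10·L^(-1/3) = w.
Solving for L: L^(-1/3) = w/10, so L = (10/w)^(3).

L(w) = 1000/w³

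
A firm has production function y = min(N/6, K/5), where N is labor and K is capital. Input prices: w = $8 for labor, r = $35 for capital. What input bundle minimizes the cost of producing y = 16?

With a fixed-proportions technology, the cost-minimizing bundle uses no slack in either input: N/6 = K/5 = y.
So N = 6·16 = 96 and K = 5·16 = 80.

N* = 96, K* = 80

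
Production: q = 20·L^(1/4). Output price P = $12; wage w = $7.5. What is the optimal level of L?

L* = 16

MP_L = (1/4)·20·L^(-3/4) = 5·L^(-3/4).
Profit maximization for a price taker requires P·MP_L = w: 12·5·L^(-3/4) = 7.5.
So L^(-3/4) = 0.125, which gives L = 16.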